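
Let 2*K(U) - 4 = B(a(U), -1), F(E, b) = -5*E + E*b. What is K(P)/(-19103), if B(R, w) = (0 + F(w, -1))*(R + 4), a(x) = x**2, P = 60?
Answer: -10814/19103 ≈ -0.56609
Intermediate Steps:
B(R, w) = -6*w*(4 + R) (B(R, w) = (0 + w*(-5 - 1))*(R + 4) = (0 + w*(-6))*(4 + R) = (0 - 6*w)*(4 + R) = (-6*w)*(4 + R) = -6*w*(4 + R))
K(U) = 14 + 3*U**2 (K(U) = 2 + (-6*(-1)*(4 + U**2))/2 = 2 + (24 + 6*U**2)/2 = 2 + (12 + 3*U**2) = 14 + 3*U**2)
K(P)/(-19103) = (14 + 3*60**2)/(-19103) = (14 + 3*3600)*(-1/19103) = (14 + 10800)*(-1/19103) = 10814*(-1/19103) = -10814/19103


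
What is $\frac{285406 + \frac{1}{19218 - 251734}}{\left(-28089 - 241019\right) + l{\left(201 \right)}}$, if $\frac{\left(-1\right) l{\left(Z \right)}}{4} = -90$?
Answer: $- \frac{66361461495}{62488209968} \approx -1.062$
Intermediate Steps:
$l{\left(Z \right)} = 360$ ($l{\left(Z \right)} = \left(-4\right) \left(-90\right) = 360$)
$\frac{285406 + \frac{1}{19218 - 251734}}{\left(-28089 - 241019\right) + l{\left(201 \right)}} = \frac{285406 + \frac{1}{19218 - 251734}}{\left(-28089 - 241019\right) + 360} = \frac{285406 + \frac{1}{-232516}}{-269108 + 360} = \frac{285406 - \frac{1}{232516}}{-268748} = \frac{66361461495}{232516} \left(- \frac{1}{268748}\right) = - \frac{66361461495}{62488209968}$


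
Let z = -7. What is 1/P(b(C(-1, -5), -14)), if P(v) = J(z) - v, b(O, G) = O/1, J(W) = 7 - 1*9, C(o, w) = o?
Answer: -1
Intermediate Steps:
J(W) = -2 (J(W) = 7 - 9 = -2)
b(O, G) = O (b(O, G) = O*1 = O)
P(v) = -2 - v
1/P(b(C(-1, -5), -14)) = 1/(-2 - 1*(-1)) = 1/(-2 + 1) = 1/(-1) = -1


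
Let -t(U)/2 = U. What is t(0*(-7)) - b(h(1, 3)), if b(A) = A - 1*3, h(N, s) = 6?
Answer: -3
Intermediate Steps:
t(U) = -2*U
b(A) = -3 + A (b(A) = A - 3 = -3 + A)
t(0*(-7)) - b(h(1, 3)) = -0*(-7) - (-3 + 6) = -2*0 - 1*3 = 0 - 3 = -3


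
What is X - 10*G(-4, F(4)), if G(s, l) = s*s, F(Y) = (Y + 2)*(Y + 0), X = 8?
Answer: -152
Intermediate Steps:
F(Y) = Y*(2 + Y) (F(Y) = (2 + Y)*Y = Y*(2 + Y))
G(s, l) = s²
X - 10*G(-4, F(4)) = 8 - 10*(-4)² = 8 - 10*16 = 8 - 160 = -152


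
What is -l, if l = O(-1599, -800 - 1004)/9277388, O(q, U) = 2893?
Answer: -2893/9277388 ≈ -0.00031183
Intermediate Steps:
l = 2893/9277388 ≈ 0.00031183
-l = -1*2893/9277388 = -2893/9277388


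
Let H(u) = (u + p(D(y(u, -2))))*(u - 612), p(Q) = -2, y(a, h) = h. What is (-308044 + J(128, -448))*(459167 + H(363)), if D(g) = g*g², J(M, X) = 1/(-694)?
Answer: -39472593849143/347 ≈ -1.1375e+11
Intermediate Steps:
J(M, X) = -1/694
D(g) = g³
H(u) = (-612 + u)*(-2 + u) (H(u) = (u - 2)*(u - 612) = (-2 + u)*(-612 + u) = (-612 + u)*(-2 + u))
(-308044 + J(128, -448))*(459167 + H(363)) = (-308044 - 1/694)*(459167 + (1224 + 363² - 614*363)) = -213782537*(459167 + (1224 + 131769 - 222882))/694 = -213782537*(459167 - 89889)/694 = -213782537/694*369278 = -39472593849143/347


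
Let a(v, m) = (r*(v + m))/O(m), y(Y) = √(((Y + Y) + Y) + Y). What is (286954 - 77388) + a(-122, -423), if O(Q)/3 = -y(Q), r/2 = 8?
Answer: 209566 - 4360*I*√47/423 ≈ 2.0957e+5 - 70.663*I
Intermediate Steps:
r = 16 (r = 2*8 = 16)
y(Y) = 2*√Y (y(Y) = √((2*Y + Y) + Y) = √(3*Y + Y) = √(4*Y) = 2*√Y)
O(Q) = -6*√Q (O(Q) = 3*(-2*√Q) = -6*√Q)
a(v, m) = -(16*m + 16*v)/(6*√m) (a(v, m) = (16*(v + m))/((-6*√m)) = (16*(m + v))*(-1/(6*√m)) = (16*m + 16*v)*(-1/(6*√m)) = -(16*m + 16*v)/(6*√m))
(286954 - 77388) + a(-122, -423) = (286954 - 77388) + 8*(-1*(-423) - 1*(-122))/(3*√(-423)) = 209566 + 8*(-I*√47/141)*(423 + 122)/3 = 209566 + (8/3)*(-I*√47/141)*545 = 209566 - 4360*I*√47/423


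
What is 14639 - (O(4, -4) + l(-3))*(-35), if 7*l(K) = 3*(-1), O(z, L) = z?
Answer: 14764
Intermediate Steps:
l(K) = -3/7 (l(K) = (3*(-1))/7 = (⅐)*(-3) = -3/7)
14639 - (O(4, -4) + l(-3))*(-35) = 14639 - (4 - 3/7)*(-35) = 14639 - 25*(-35)/7 = 14639 - 1*(-125) = 14639 + 125 = 14764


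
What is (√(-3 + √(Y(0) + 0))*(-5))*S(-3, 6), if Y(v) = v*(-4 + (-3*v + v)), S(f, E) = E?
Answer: -30*I*√3 ≈ -51.962*I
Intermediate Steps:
Y(v) = v*(-4 - 2*v)
(√(-3 + √(Y(0) + 0))*(-5))*S(-3, 6) = (√(-3 + √(-2*0*(2 + 0) + 0))*(-5))*6 = (√(-3 + √(-2*0*2 + 0))*(-5))*6 = (√(-3 + √(0 + 0))*(-5))*6 = (√(-3 + √0)*(-5))*6 = (√(-3 + 0)*(-5))*6 = (√(-3)*(-5))*6 = ((I*√3)*(-5))*6 = -5*I*√3*6 = -30*I*√3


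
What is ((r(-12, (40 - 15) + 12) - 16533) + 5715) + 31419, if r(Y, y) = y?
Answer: 20638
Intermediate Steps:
((r(-12, (40 - 15) + 12) - 16533) + 5715) + 31419 = ((((40 - 15) + 12) - 16533) + 5715) + 31419 = (((25 + 12) - 16533) + 5715) + 31419 = ((37 - 16533) + 5715) + 31419 = (-16496 + 5715) + 31419 = -10781 + 31419 = 20638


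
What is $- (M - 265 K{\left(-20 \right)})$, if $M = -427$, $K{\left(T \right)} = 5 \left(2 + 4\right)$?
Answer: $8377$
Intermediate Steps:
$K{\left(T \right)} = 30$ ($K{\left(T \right)} = 5 \cdot 6 = 30$)
$- (M - 265 K{\left(-20 \right)}) = - (-427 - 7950) = \left(-1\right) \left(-8377\right) = 8377$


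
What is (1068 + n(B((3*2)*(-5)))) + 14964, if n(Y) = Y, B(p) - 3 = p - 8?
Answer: 15997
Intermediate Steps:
B(p) = -5 + p (B(p) = 3 + (p - 8) = 3 + (-8 + p) = -5 + p)
(1068 + n(B((3*2)*(-5)))) + 14964 = (1068 + (-5 + (3*2)*(-5))) + 14964 = (1068 + (-5 + 6*(-5))) + 14964 = (1068 + (-5 - 30)) + 14964 = (1068 - 35) + 14964 = 1033 + 14964 = 15997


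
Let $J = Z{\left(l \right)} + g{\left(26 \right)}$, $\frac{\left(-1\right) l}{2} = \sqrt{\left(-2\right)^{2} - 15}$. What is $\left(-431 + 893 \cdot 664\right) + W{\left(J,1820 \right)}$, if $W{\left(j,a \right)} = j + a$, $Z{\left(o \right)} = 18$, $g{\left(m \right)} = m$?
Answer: $594385$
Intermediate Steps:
$l = - 2 i \sqrt{11}$ ($l = - 2 \sqrt{\left(-2\right)^{2} - 15} = - 2 \sqrt{4 - 15} = - 2 \sqrt{-11} = - 2 i \sqrt{11} \approx - 6.6332 i$)
$J = 44$ ($J = 18 + 26 = 44$)
$W{\left(j,a \right)} = a + j$
$\left(-431 + 893 \cdot 664\right) + W{\left(J,1820 \right)} = \left(-431 + 893 \cdot 664\right) + \left(1820 + 44\right) = \left(-431 + 592952\right) + 1864 = 592521 + 1864 = 594385$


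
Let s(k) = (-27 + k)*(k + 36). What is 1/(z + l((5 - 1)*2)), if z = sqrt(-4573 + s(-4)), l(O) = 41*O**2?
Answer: 2624/6890941 - I*sqrt(5565)/6890941 ≈ 0.00038079 - 1.0826e-5*I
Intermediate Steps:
s(k) = (-27 + k)*(36 + k)
z = I*sqrt(5565) (z = sqrt(-4573 + (-972 + (-4)**2 + 9*(-4))) = sqrt(-4573 + (-972 + 16 - 36)) = sqrt(-4573 - 992) = sqrt(-5565) = I*sqrt(5565) ≈ 74.599*I)
1/(z + l((5 - 1)*2)) = 1/(I*sqrt(5565) + 41*((5 - 1)*2)**2) = 1/(I*sqrt(5565) + 41*(4*2)**2) = 1/(I*sqrt(5565) + 41*8**2) = 1/(I*sqrt(5565) + 41*64) = 1/(I*sqrt(5565) + 2624) = 1/(2624 + I*sqrt(5565))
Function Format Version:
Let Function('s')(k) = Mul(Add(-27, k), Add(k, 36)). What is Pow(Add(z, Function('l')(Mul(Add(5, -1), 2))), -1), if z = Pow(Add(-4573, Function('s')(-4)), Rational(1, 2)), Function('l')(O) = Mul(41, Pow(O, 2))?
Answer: Add(Rational(2624, 6890941), Mul(Rational(-1, 6890941), I, Pow(5565, Rational(1, 2)))) ≈ Add(0.00038079, Mul(-1.0826e-5, I))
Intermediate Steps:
Function('s')(k) = Mul(Add(-27, k), Add(36, k))
z = Mul(I, Pow(5565, Rational(1, 2))) (z = Pow(Add(-4573, Add(-972, Pow(-4, 2), Mul(9, -4))), Rational(1, 2)) = Pow(Add(-4573, Add(-972, 16, -36)), Rational(1, 2)) = Pow(Add(-4573, -992), Rational(1, 2)) = Pow(-5565, Rational(1, 2)) = Mul(I, Pow(5565, Rational(1, 2))) ≈ Mul(74.599, I))
Pow(Add(z, Function('l')(Mul(Add(5, -1), 2))), -1) = Pow(Add(Mul(I, Pow(5565, Rational(1, 2))), Mul(41, Pow(Mul(Add(5, -1), 2), 2))), -1) = Pow(Add(Mul(I, Pow(5565, Rational(1, 2))), Mul(41, Pow(Mul(4, 2), 2))), -1) = Pow(Add(Mul(I, Pow(5565, Rational(1, 2))), Mul(41, Pow(8, 2))), -1) = Pow(Add(Mul(I, Pow(5565, Rational(1, 2))), Mul(41, 64)), -1) = Pow(Add(Mul(I, Pow(5565, Rational(1, 2))), 2624), -1) = Pow(Add(2624, Mul(I, Pow(5565, Rational(1, 2)))), -1)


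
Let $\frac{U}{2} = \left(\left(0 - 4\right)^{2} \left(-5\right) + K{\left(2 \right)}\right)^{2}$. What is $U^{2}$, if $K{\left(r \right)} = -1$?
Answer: $172186884$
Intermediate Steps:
$U = 13122$ ($U = 2 \left(\left(0 - 4\right)^{2} \left(-5\right) - 1\right)^{2} = 2 \left(\left(-4\right)^{2} \left(-5\right) - 1\right)^{2} = 2 \left(16 \left(-5\right) - 1\right)^{2} = 2 \left(-80 - 1\right)^{2} = 2 \left(-81\right)^{2} = 2 \cdot 6561 = 13122$)
$U^{2} = 13122^{2} = 172186884$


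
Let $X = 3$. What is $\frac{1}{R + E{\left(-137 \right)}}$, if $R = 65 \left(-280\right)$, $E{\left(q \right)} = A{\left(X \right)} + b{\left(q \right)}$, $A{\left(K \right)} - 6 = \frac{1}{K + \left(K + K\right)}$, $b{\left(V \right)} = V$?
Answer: $- \frac{9}{164978} \approx -5.4553 \cdot 10^{-5}$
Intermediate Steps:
$A{\left(K \right)} = 6 + \frac{1}{3 K}$ ($A{\left(K \right)} = 6 + \frac{1}{K + \left(K + K\right)} = 6 + \frac{1}{K + 2 K} = 6 + \frac{1}{3 K}$)
$E{\left(q \right)} = \frac{55}{9} + q$ ($E{\left(q \right)} = \left(6 + \frac{1}{3 \cdot 3}\right) + q = \left(6 + \frac{1}{3} \cdot \frac{1}{3}\right) + q = \left(6 + \frac{1}{9}\right) + q = \frac{55}{9} + q$)
$R = -18200$
$\frac{1}{R + E{\left(-137 \right)}} = \frac{1}{-18200 + \left(\frac{55}{9} - 137\right)} = \frac{1}{-18200 - \frac{1178}{9}} = \frac{1}{- \frac{164978}{9}} = - \frac{9}{164978}$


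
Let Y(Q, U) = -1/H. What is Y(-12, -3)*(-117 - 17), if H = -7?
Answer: -134/7 ≈ -19.143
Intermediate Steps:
Y(Q, U) = 1/7 (Y(Q, U) = -1/(-7) = -1*(-1/7) = 1/7)
Y(-12, -3)*(-117 - 17) = (-117 - 17)/7 = (1/7)*(-134) = -134/7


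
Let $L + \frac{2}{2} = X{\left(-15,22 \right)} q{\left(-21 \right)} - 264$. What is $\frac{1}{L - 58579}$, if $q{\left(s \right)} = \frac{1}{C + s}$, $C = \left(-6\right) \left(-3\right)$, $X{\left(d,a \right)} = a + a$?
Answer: $- \frac{3}{176576} \approx -1.699 \cdot 10^{-5}$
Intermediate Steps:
$X{\left(d,a \right)} = 2 a$
$C = 18$
$q{\left(s \right)} = \frac{1}{18 + s}$
$L = - \frac{839}{3}$ ($L = -1 - \left(264 - \frac{2 \cdot 22}{18 - 21}\right) = -1 - \left(264 - \frac{44}{-3}\right) = -1 + \left(44 \left(- \frac{1}{3}\right) - 264\right) = -1 - \frac{836}{3} = - \frac{839}{3} \approx -279.67$)
$\frac{1}{L - 58579} = \frac{1}{- \frac{839}{3} - 58579} = \frac{1}{- \frac{176576}{3}} = - \frac{3}{176576}$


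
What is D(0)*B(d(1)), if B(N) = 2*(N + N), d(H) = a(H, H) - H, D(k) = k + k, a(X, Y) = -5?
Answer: 0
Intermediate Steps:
D(k) = 2*k
d(H) = -5 - H
B(N) = 4*N (B(N) = 2*(2*N) = 4*N)
D(0)*B(d(1)) = (2*0)*(4*(-5 - 1*1)) = 0*(4*(-5 - 1)) = 0*(4*(-6)) = 0*(-24) = 0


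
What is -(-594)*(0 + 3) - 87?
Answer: 1695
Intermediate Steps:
-(-594)*(0 + 3) - 87 = -(-594)*3 - 87 = -99*(-18) - 87 = 1782 - 87 = 1695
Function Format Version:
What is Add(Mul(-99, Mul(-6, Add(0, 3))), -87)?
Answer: 1695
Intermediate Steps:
Add(Mul(-99, Mul(-6, Add(0, 3))), -87) = Add(Mul(-99, Mul(-6, 3)), -87) = Add(Mul(-99, -18), -87) = Add(1782, -87) = 1695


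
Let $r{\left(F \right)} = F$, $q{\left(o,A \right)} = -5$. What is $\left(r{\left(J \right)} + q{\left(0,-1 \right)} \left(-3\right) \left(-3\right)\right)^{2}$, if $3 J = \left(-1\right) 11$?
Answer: $\frac{21316}{9} \approx 2368.4$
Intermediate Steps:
$J = - \frac{11}{3}$ ($J = \frac{\left(-1\right) 11}{3} = \frac{1}{3} \left(-11\right) = - \frac{11}{3} \approx -3.6667$)
$\left(r{\left(J \right)} + q{\left(0,-1 \right)} \left(-3\right) \left(-3\right)\right)^{2} = \left(- \frac{11}{3} + \left(-5\right) \left(-3\right) \left(-3\right)\right)^{2} = \left(- \frac{11}{3} + 15 \left(-3\right)\right)^{2} = \left(- \frac{11}{3} - 45\right)^{2} = \left(- \frac{146}{3}\right)^{2} = \frac{21316}{9}$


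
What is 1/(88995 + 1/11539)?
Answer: 11539/1026913306 ≈ 1.1237e-5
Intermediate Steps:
1/(88995 + 1/11539) = 1/(1026913306/11539) = 11539/1026913306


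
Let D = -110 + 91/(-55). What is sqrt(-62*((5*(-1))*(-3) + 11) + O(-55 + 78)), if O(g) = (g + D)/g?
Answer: 46*I*sqrt(2310)/55 ≈ 40.198*I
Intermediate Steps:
D = -6141/55 (D = -110 + 91*(-1/55) = -110 - 91/55 = -6141/55 ≈ -111.65)
O(g) = (-6141/55 + g)/g (O(g) = (g - 6141/55)/g = (-6141/55 + g)/g)
sqrt(-62*((5*(-1))*(-3) + 11) + O(-55 + 78)) = sqrt(-62*((5*(-1))*(-3) + 11) + (-6141/55 + (-55 + 78))/(-55 + 78)) = sqrt(-62*(-5*(-3) + 11) + (-6141/55 + 23)/23) = sqrt(-62*(15 + 11) + (1/23)*(-4876/55)) = sqrt(-62*26 - 212/55) = sqrt(-1612 - 212/55) = sqrt(-88872/55) = 46*I*sqrt(2310)/55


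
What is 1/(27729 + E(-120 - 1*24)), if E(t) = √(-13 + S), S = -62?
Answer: 9243/256299172 - 5*I*√3/768897516 ≈ 3.6063e-5 - 1.1263e-8*I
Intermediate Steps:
E(t) = 5*I*√3 (E(t) = √(-13 - 62) = √(-75) = 5*I*√3)
1/(27729 + E(-120 - 1*24)) = 1/(27729 + 5*I*√3)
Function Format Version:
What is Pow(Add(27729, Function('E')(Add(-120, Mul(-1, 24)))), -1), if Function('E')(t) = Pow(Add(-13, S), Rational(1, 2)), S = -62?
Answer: Add(Rational(9243, 256299172), Mul(Rational(-5, 768897516), I, Pow(3, Rational(1, 2)))) ≈ Add(3.6063e-5, Mul(-1.1263e-8, I))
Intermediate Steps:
Function('E')(t) = Mul(5, I, Pow(3, Rational(1, 2))) (Function('E')(t) = Pow(Add(-13, -62), Rational(1, 2)) = Pow(-75, Rational(1, 2)) = Mul(5, I, Pow(3, Rational(1, 2))))
Pow(Add(27729, Function('E')(Add(-120, Mul(-1, 24)))), -1) = Pow(Add(27729, Mul(5, I, Pow(3, Rational(1, 2)))), -1)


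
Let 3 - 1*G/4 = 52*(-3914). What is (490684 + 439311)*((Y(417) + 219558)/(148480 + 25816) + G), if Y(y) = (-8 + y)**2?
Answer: 131965308000272285/174296 ≈ 7.5713e+11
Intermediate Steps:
G = 814124 (G = 12 - 208*(-3914) = 12 - 4*(-203528) = 12 + 814112 = 814124)
(490684 + 439311)*((Y(417) + 219558)/(148480 + 25816) + G) = (490684 + 439311)*(((-8 + 417)**2 + 219558)/(148480 + 25816) + 814124) = 929995*((409**2 + 219558)/174296 + 814124) = 929995*((167281 + 219558)*(1/174296) + 814124) = 929995*(386839*(1/174296) + 814124) = 929995*(386839/174296 + 814124) = 929995*(141898943543/174296) = 131965308000272285/174296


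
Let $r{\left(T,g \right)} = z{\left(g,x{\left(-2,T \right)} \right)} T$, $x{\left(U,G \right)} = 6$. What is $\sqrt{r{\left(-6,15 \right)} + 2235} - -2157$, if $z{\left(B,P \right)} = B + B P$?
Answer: $2157 + \sqrt{1605} \approx 2197.1$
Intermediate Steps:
$r{\left(T,g \right)} = 7 T g$ ($r{\left(T,g \right)} = g \left(1 + 6\right) T = g 7 T = 7 g T = 7 T g$)
$\sqrt{r{\left(-6,15 \right)} + 2235} - -2157 = \sqrt{7 \left(-6\right) 15 + 2235} - -2157 = \sqrt{-630 + 2235} + 2157 = \sqrt{1605} + 2157 = 2157 + \sqrt{1605}$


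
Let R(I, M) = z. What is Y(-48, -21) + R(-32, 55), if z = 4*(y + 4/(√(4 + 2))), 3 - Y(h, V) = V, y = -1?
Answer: 20 + 8*√6/3 ≈ 26.532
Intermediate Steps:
Y(h, V) = 3 - V
z = -4 + 8*√6/3 (z = 4*(-1 + 4/(√(4 + 2))) = 4*(-1 + 4/(√6)) = 4*(-1 + 4*(√6/6)) = 4*(-1 + 2*√6/3) = -4 + 8*√6/3 ≈ 2.5320)
R(I, M) = -4 + 8*√6/3
Y(-48, -21) + R(-32, 55) = (3 - 1*(-21)) + (-4 + 8*√6/3) = (3 + 21) + (-4 + 8*√6/3) = 24 + (-4 + 8*√6/3) = 20 + 8*√6/3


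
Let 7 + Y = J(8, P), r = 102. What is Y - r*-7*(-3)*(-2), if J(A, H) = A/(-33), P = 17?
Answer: 141133/33 ≈ 4276.8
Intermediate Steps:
J(A, H) = -A/33 (J(A, H) = A*(-1/33) = -A/33)
Y = -239/33 (Y = -7 - 1/33*8 = -7 - 8/33 = -239/33 ≈ -7.2424)
Y - r*-7*(-3)*(-2) = -239/33 - 102*-7*(-3)*(-2) = -239/33 - 102*21*(-2) = -239/33 - 102*(-42) = -239/33 - 1*(-4284) = -239/33 + 4284 = 141133/33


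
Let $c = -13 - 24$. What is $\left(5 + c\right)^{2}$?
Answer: $1024$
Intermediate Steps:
$c = -37$ ($c = -13 - 24 = -37$)
$\left(5 + c\right)^{2} = \left(5 - 37\right)^{2} = \left(-32\right)^{2} = 1024$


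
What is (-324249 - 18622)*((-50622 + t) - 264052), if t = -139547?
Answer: 155739208491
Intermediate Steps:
(-324249 - 18622)*((-50622 + t) - 264052) = (-324249 - 18622)*((-50622 - 139547) - 264052) = -342871*(-190169 - 264052) = -342871*(-454221) = 155739208491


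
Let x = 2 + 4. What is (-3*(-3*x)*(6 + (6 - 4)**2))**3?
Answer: 157464000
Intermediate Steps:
x = 6
(-3*(-3*x)*(6 + (6 - 4)**2))**3 = (-3*(-3*6)*(6 + (6 - 4)**2))**3 = (-(-54)*(6 + 2**2))**3 = (-(-54)*(6 + 4))**3 = (-(-54)*10)**3 = (-3*(-180))**3 = 540**3 = 157464000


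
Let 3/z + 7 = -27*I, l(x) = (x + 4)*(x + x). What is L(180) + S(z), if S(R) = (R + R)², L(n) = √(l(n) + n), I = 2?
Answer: 36/3721 + 18*√205 ≈ 257.73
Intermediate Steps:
l(x) = 2*x*(4 + x) (l(x) = (4 + x)*(2*x) = 2*x*(4 + x))
z = -3/61 (z = 3/(-7 - 27*2) = 3/(-7 - 54) = 3/(-61) = 3*(-1/61) = -3/61 ≈ -0.049180)
L(n) = √(n + 2*n*(4 + n)) (L(n) = √(2*n*(4 + n) + n) = √(n + 2*n*(4 + n)))
S(R) = 4*R² (S(R) = (2*R)² = 4*R²)
L(180) + S(z) = √(180*(9 + 2*180)) + 4*(-3/61)² = √(180*(9 + 360)) + 4*(9/3721) = √(180*369) + 36/3721 = √66420 + 36/3721 = 18*√205 + 36/3721 = 36/3721 + 18*√205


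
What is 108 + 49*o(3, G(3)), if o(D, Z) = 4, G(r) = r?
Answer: 304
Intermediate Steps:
108 + 49*o(3, G(3)) = 108 + 49*4 = 108 + 196 = 304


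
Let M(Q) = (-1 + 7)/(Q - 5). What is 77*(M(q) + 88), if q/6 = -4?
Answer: 196042/29 ≈ 6760.1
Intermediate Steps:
q = -24 (q = 6*(-4) = -24)
M(Q) = 6/(-5 + Q)
77*(M(q) + 88) = 77*(6/(-5 - 24) + 88) = 77*(6/(-29) + 88) = 77*(6*(-1/29) + 88) = 77*(-6/29 + 88) = 77*(2546/29) = 196042/29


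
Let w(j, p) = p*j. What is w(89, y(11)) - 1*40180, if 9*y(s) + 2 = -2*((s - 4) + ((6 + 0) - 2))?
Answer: -121252/3 ≈ -40417.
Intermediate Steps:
y(s) = -2/9 - 2*s/9 (y(s) = -2/9 + (-2*((s - 4) + ((6 + 0) - 2)))/9 = -2/9 + (-2*((-4 + s) + (6 - 2)))/9 = -2/9 + (-2*((-4 + s) + 4))/9 = -2/9 + (-2*s)/9 = -2/9 - 2*s/9)
w(j, p) = j*p
w(89, y(11)) - 1*40180 = 89*(-2/9 - 2/9*11) - 1*40180 = 89*(-2/9 - 22/9) - 40180 = 89*(-8/3) - 40180 = -712/3 - 40180 = -121252/3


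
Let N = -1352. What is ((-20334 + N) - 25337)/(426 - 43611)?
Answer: 47023/43185 ≈ 1.0889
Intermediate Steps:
((-20334 + N) - 25337)/(426 - 43611) = ((-20334 - 1352) - 25337)/(426 - 43611) = (-21686 - 25337)/(-43185) = -47023*(-1/43185) = 47023/43185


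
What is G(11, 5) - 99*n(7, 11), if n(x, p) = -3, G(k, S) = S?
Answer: 302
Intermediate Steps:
G(11, 5) - 99*n(7, 11) = 5 - 99*(-3) = 5 + 297 = 302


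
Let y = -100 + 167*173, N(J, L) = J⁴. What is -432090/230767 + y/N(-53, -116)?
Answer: -3402753922593/1820862628927 ≈ -1.8688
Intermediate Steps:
y = 28791 (y = -100 + 28891 = 28791)
-432090/230767 + y/N(-53, -116) = -432090/230767 + 28791/((-53)⁴) = -432090*1/230767 + 28791/7890481 = -432090/230767 + 28791*(1/7890481) = -432090/230767 + 28791/7890481 = -3402753922593/1820862628927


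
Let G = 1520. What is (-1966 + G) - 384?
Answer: -830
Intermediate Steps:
(-1966 + G) - 384 = (-1966 + 1520) - 384 = -446 - 384 = -830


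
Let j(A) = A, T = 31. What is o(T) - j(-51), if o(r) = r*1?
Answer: 82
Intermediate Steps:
o(r) = r
o(T) - j(-51) = 31 - 1*(-51) = 31 + 51 = 82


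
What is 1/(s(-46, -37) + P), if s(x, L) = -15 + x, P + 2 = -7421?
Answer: -1/7484 ≈ -0.00013362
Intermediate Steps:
P = -7423 (P = -2 - 7421 = -7423)
1/(s(-46, -37) + P) = 1/((-15 - 46) - 7423) = 1/(-61 - 7423) = 1/(-7484) = -1/7484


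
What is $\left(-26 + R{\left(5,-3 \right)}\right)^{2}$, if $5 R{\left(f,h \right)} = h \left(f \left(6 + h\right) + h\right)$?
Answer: $\frac{27556}{25} \approx 1102.2$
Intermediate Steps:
$R{\left(f,h \right)} = \frac{h \left(h + f \left(6 + h\right)\right)}{5}$ ($R{\left(f,h \right)} = \frac{h \left(f \left(6 + h\right) + h\right)}{5} = \frac{h \left(h + f \left(6 + h\right)\right)}{5}$)
$\left(-26 + R{\left(5,-3 \right)}\right)^{2} = \left(-26 + \frac{1}{5} \left(-3\right) \left(-3 + 6 \cdot 5 + 5 \left(-3\right)\right)\right)^{2} = \left(-26 + \frac{1}{5} \left(-3\right) \left(-3 + 30 - 15\right)\right)^{2} = \left(-26 + \frac{1}{5} \left(-3\right) 12\right)^{2} = \left(-26 - \frac{36}{5}\right)^{2} = \left(- \frac{166}{5}\right)^{2} = \frac{27556}{25}$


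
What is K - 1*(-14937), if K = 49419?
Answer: 64356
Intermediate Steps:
K - 1*(-14937) = 49419 - 1*(-14937) = 49419 + 14937 = 64356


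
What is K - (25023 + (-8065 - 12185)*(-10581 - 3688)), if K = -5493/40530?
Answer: -3904015410061/13510 ≈ -2.8897e+8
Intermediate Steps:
K = -1831/13510 (K = -5493*1/40530 = -1831/13510 ≈ -0.13553)
K - (25023 + (-8065 - 12185)*(-10581 - 3688)) = -1831/13510 - (25023 + (-8065 - 12185)*(-10581 - 3688)) = -1831/13510 - (25023 - 20250*(-14269)) = -1831/13510 - (25023 + 288947250) = -1831/13510 - 1*288972273 = -1831/13510 - 288972273 = -3904015410061/13510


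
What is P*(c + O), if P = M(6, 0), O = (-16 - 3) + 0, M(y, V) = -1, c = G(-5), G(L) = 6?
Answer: 13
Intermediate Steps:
c = 6
O = -19 (O = -19 + 0 = -19)
P = -1
P*(c + O) = -(6 - 19) = -1*(-13) = 13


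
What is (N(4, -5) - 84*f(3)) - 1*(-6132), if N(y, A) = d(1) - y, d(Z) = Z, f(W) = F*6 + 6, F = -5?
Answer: 8145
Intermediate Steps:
f(W) = -24 (f(W) = -5*6 + 6 = -30 + 6 = -24)
N(y, A) = 1 - y
(N(4, -5) - 84*f(3)) - 1*(-6132) = ((1 - 1*4) - 84*(-24)) - 1*(-6132) = ((1 - 4) + 2016) + 6132 = (-3 + 2016) + 6132 = 2013 + 6132 = 8145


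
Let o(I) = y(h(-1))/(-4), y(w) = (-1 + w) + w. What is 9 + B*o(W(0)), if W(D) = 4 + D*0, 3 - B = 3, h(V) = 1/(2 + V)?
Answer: 9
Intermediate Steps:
B = 0 (B = 3 - 1*3 = 3 - 3 = 0)
y(w) = -1 + 2*w
W(D) = 4 (W(D) = 4 + 0 = 4)
o(I) = -¼ (o(I) = (-1 + 2/(2 - 1))/(-4) = (-1 + 2/1)*(-¼) = (-1 + 2*1)*(-¼) = (-1 + 2)*(-¼) = 1*(-¼) = -¼)
9 + B*o(W(0)) = 9 + 0*(-¼) = 9 + 0 = 9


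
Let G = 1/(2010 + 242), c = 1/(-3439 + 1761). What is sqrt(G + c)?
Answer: I*sqrt(135566459)/944714 ≈ 0.012325*I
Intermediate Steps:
c = -1/1678 (c = 1/(-1678) = -1/1678 ≈ -0.00059595)
G = 1/2252 ≈ 0.00044405
sqrt(G + c) = sqrt(1/2252 - 1/1678) = sqrt(-287/1889428) = I*sqrt(135566459)/944714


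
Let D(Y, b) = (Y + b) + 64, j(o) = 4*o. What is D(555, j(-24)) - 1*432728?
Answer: -432205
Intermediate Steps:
D(Y, b) = 64 + Y + b
D(555, j(-24)) - 1*432728 = (64 + 555 + 4*(-24)) - 1*432728 = (64 + 555 - 96) - 432728 = 523 - 432728 = -432205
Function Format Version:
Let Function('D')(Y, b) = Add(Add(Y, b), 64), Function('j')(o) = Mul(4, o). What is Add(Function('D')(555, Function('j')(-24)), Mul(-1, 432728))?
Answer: -432205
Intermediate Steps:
Function('D')(Y, b) = Add(64, Y, b)
Add(Function('D')(555, Function('j')(-24)), Mul(-1, 432728)) = Add(Add(64, 555, Mul(4, -24)), Mul(-1, 432728)) = Add(Add(64, 555, -96), -432728) = Add(523, -432728) = -432205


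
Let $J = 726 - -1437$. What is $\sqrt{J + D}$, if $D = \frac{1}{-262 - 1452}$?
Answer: $\frac{\sqrt{6354451034}}{1714} \approx 46.508$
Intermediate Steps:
$J = 2163$ ($J = 726 + 1437 = 2163$)
$D = - \frac{1}{1714}$ ($D = \frac{1}{-1714} = - \frac{1}{1714} \approx -0.00058343$)
$\sqrt{J + D} = \sqrt{2163 - \frac{1}{1714}} = \sqrt{\frac{3707381}{1714}} = \frac{\sqrt{6354451034}}{1714}$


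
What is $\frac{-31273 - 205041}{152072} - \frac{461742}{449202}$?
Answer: $- \frac{14697562571}{5692587212} \approx -2.5819$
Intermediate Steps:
$\frac{-31273 - 205041}{152072} - \frac{461742}{449202} = \left(-236314\right) \frac{1}{152072} - \frac{76957}{74867} = - \frac{118157}{76036} - \frac{76957}{74867} = - \frac{14697562571}{5692587212}$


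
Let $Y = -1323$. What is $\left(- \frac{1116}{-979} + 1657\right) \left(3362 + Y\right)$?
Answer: $\frac{3309947441}{979} \approx 3.3809 \cdot 10^{6}$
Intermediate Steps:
$\left(- \frac{1116}{-979} + 1657\right) \left(3362 + Y\right) = \left(- \frac{1116}{-979} + 1657\right) \left(3362 - 1323\right) = \left(\left(-1116\right) \left(- \frac{1}{979}\right) + 1657\right) 2039 = \left(\frac{1116}{979} + 1657\right) 2039 = \frac{1623319}{979} \cdot 2039 = \frac{3309947441}{979}$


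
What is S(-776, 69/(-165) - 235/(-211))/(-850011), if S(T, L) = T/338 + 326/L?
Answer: -106038989/193259634308 ≈ -0.00054869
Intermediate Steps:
S(T, L) = 326/L + T/338 (S(T, L) = T*(1/338) + 326/L = T/338 + 326/L = 326/L + T/338)
S(-776, 69/(-165) - 235/(-211))/(-850011) = (326/(69/(-165) - 235/(-211)) + (1/338)*(-776))/(-850011) = (326/(69*(-1/165) - 235*(-1/211)) - 388/169)*(-1/850011) = (326/(-23/55 + 235/211) - 388/169)*(-1/850011) = (326/(8072/11605) - 388/169)*(-1/850011) = (326*(11605/8072) - 388/169)*(-1/850011) = (1891615/4036 - 388/169)*(-1/850011) = (318116967/682084)*(-1/850011) = -106038989/193259634308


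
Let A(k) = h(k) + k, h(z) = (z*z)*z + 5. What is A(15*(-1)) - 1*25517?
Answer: -28902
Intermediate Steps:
h(z) = 5 + z³ (h(z) = z²*z + 5 = z³ + 5 = 5 + z³)
A(k) = 5 + k + k³ (A(k) = (5 + k³) + k = 5 + k + k³)
A(15*(-1)) - 1*25517 = (5 + 15*(-1) + (15*(-1))³) - 1*25517 = (5 - 15 + (-15)³) - 25517 = (5 - 15 - 3375) - 25517 = -3385 - 25517 = -28902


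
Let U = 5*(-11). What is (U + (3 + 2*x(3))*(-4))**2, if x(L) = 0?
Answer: 4489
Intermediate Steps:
U = -55
(U + (3 + 2*x(3))*(-4))**2 = (-55 + (3 + 2*0)*(-4))**2 = (-55 + (3 + 0)*(-4))**2 = (-55 + 3*(-4))**2 = (-55 - 12)**2 = (-67)**2 = 4489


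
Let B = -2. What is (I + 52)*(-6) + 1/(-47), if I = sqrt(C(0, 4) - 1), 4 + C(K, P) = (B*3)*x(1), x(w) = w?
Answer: -14665/47 - 6*I*sqrt(11) ≈ -312.02 - 19.9*I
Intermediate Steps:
C(K, P) = -10 (C(K, P) = -4 - 2*3*1 = -4 - 6*1 = -4 - 6 = -10)
I = I*sqrt(11) (I = sqrt(-10 - 1) = sqrt(-11) = I*sqrt(11) ≈ 3.3166*I)
(I + 52)*(-6) + 1/(-47) = (I*sqrt(11) + 52)*(-6) + 1/(-47) = (52 + I*sqrt(11))*(-6) - 1/47 = (-312 - 6*I*sqrt(11)) - 1/47 = -14665/47 - 6*I*sqrt(11)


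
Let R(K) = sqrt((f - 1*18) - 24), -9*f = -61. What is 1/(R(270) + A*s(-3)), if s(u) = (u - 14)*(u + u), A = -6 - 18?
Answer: -22032/53934653 - 3*I*sqrt(317)/53934653 ≈ -0.00040849 - 9.9034e-7*I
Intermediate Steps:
f = 61/9 (f = -1/9*(-61) = 61/9 ≈ 6.7778)
A = -24
s(u) = 2*u*(-14 + u) (s(u) = (-14 + u)*(2*u) = 2*u*(-14 + u))
R(K) = I*sqrt(317)/3 (R(K) = sqrt((61/9 - 1*18) - 24) = sqrt((61/9 - 18) - 24) = sqrt(-101/9 - 24) = sqrt(-317/9) = I*sqrt(317)/3)
1/(R(270) + A*s(-3)) = 1/(I*sqrt(317)/3 - 48*(-3)*(-14 - 3)) = 1/(I*sqrt(317)/3 - 48*(-3)*(-17)) = 1/(I*sqrt(317)/3 - 24*102) = 1/(I*sqrt(317)/3 - 2448) = 1/(-2448 + I*sqrt(317)/3)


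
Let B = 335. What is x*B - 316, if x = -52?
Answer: -17736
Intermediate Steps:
x*B - 316 = -52*335 - 316 = -17420 - 316 = -17736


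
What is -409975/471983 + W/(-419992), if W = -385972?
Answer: 108543503/2154663958 ≈ 0.050376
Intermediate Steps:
-409975/471983 + W/(-419992) = -409975/471983 - 385972/(-419992) = -409975*1/471983 - 385972*(-1/419992) = -17825/20521 + 96493/104998 = 108543503/2154663958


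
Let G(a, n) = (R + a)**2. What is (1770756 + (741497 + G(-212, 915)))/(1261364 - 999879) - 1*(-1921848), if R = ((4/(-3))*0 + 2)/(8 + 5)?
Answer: 84928749858593/44190965 ≈ 1.9219e+6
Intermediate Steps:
R = 2/13 (R = ((4*(-1/3))*0 + 2)/13 = (-4/3*0 + 2)*(1/13) = (0 + 2)*(1/13) = 2*(1/13) = 2/13 ≈ 0.15385)
G(a, n) = (2/13 + a)**2
(1770756 + (741497 + G(-212, 915)))/(1261364 - 999879) - 1*(-1921848) = (1770756 + (741497 + (2 + 13*(-212))**2/169))/(1261364 - 999879) - 1*(-1921848) = (1770756 + (741497 + (2 - 2756)**2/169))/261485 + 1921848 = (1770756 + (741497 + (1/169)*(-2754)**2))*(1/261485) + 1921848 = (1770756 + (741497 + (1/169)*7584516))*(1/261485) + 1921848 = (1770756 + (741497 + 7584516/169))*(1/261485) + 1921848 = (1770756 + 132897509/169)*(1/261485) + 1921848 = (432155273/169)*(1/261485) + 1921848 = 432155273/44190965 + 1921848 = 84928749858593/44190965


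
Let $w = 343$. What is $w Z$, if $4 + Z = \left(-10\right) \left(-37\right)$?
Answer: $125538$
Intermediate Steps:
$Z = 366$ ($Z = -4 - -370 = -4 + 370 = 366$)
$w Z = 343 \cdot 366 = 125538$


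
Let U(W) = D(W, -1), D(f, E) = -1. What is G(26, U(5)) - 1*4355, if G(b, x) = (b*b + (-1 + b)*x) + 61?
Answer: -3643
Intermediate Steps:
U(W) = -1
G(b, x) = 61 + b² + x*(-1 + b) (G(b, x) = (b² + x*(-1 + b)) + 61 = 61 + b² + x*(-1 + b))
G(26, U(5)) - 1*4355 = (61 + 26² - 1*(-1) + 26*(-1)) - 1*4355 = (61 + 676 + 1 - 26) - 4355 = 712 - 4355 = -3643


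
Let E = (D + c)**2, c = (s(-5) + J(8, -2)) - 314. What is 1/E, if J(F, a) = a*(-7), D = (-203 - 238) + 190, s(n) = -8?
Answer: 1/312481 ≈ 3.2002e-6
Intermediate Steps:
D = -251 (D = -441 + 190 = -251)
J(F, a) = -7*a
c = -308 (c = (-8 - 7*(-2)) - 314 = (-8 + 14) - 314 = 6 - 314 = -308)
E = 312481 (E = (-251 - 308)**2 = (-559)**2 = 312481)
1/E = 1/312481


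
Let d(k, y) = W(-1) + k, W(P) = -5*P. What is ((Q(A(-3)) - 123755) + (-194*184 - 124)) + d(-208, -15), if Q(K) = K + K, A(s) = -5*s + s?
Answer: -159754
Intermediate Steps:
A(s) = -4*s
Q(K) = 2*K
d(k, y) = 5 + k (d(k, y) = -5*(-1) + k = 5 + k)
((Q(A(-3)) - 123755) + (-194*184 - 124)) + d(-208, -15) = ((2*(-4*(-3)) - 123755) + (-194*184 - 124)) + (5 - 208) = ((2*12 - 123755) + (-35696 - 124)) - 203 = ((24 - 123755) - 35820) - 203 = (-123731 - 35820) - 203 = -159551 - 203 = -159754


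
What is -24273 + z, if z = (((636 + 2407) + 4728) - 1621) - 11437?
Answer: -29560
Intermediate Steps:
z = -5287 (z = ((3043 + 4728) - 1621) - 11437 = (7771 - 1621) - 11437 = 6150 - 11437 = -5287)
-24273 + z = -24273 - 5287 = -29560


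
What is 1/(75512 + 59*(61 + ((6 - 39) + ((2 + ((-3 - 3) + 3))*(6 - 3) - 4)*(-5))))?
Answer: 1/79229 ≈ 1.2622e-5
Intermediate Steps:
1/(75512 + 59*(61 + ((6 - 39) + ((2 + ((-3 - 3) + 3))*(6 - 3) - 4)*(-5)))) = 1/(75512 + 59*(61 + (-33 + ((2 + (-6 + 3))*3 - 4)*(-5)))) = 1/(75512 + 59*(61 + (-33 + ((2 - 3)*3 - 4)*(-5)))) = 1/(75512 + 59*(61 + (-33 + (-1*3 - 4)*(-5)))) = 1/(75512 + 59*(61 + (-33 + (-3 - 4)*(-5)))) = 1/(75512 + 59*(61 + (-33 - 7*(-5)))) = 1/(75512 + 59*(61 + (-33 + 35))) = 1/(75512 + 59*(61 + 2)) = 1/(75512 + 59*63) = 1/(75512 + 3717) = 1/79229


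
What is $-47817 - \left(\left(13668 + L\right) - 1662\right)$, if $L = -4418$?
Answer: $-55405$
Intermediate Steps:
$-47817 - \left(\left(13668 + L\right) - 1662\right) = -47817 - \left(\left(13668 - 4418\right) - 1662\right) = -47817 - \left(9250 - 1662\right) = -47817 - 7588 = -55405$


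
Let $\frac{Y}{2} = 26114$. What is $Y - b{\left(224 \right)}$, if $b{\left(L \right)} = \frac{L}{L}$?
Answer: $52227$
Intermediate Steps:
$Y = 52228$ ($Y = 2 \cdot 26114 = 52228$)
$b{\left(L \right)} = 1$
$Y - b{\left(224 \right)} = 52228 - 1 = 52227$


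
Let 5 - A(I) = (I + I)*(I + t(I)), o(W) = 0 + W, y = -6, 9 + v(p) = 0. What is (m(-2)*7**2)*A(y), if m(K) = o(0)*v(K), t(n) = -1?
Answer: 0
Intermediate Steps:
v(p) = -9 (v(p) = -9 + 0 = -9)
o(W) = W
A(I) = 5 - 2*I*(-1 + I) (A(I) = 5 - (I + I)*(I - 1) = 5 - 2*I*(-1 + I))
m(K) = 0 (m(K) = 0*(-9) = 0)
(m(-2)*7**2)*A(y) = (0*7**2)*(5 - 2*(-6)**2 + 2*(-6)) = (0*49)*(5 - 2*36 - 12) = 0*(5 - 72 - 12) = 0*(-79) = 0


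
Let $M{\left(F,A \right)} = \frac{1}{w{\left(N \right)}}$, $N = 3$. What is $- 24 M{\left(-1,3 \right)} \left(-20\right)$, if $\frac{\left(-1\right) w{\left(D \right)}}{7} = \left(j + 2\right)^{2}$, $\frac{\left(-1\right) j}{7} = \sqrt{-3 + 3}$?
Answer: $- \frac{120}{7} \approx -17.143$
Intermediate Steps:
$j = 0$ ($j = - 7 \sqrt{-3 + 3} = - 7 \sqrt{0} = \left(-7\right) 0 = 0$)
$w{\left(D \right)} = -28$ ($w{\left(D \right)} = - 7 \left(0 + 2\right)^{2} = - 7 \cdot 2^{2} = \left(-7\right) 4 = -28$)
$M{\left(F,A \right)} = - \frac{1}{28}$ ($M{\left(F,A \right)} = \frac{1}{-28} = - \frac{1}{28}$)
$- 24 M{\left(-1,3 \right)} \left(-20\right) = \left(-24\right) \left(- \frac{1}{28}\right) \left(-20\right) = \frac{6}{7} \left(-20\right) = - \frac{120}{7}$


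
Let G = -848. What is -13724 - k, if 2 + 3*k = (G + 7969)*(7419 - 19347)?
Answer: 84898118/3 ≈ 2.8299e+7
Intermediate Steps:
k = -84939290/3 (k = -⅔ + ((-848 + 7969)*(7419 - 19347))/3 = -⅔ + (7121*(-11928))/3 = -⅔ + (⅓)*(-84939288) = -⅔ - 28313096 = -84939290/3 ≈ -2.8313e+7)
-13724 - k = -13724 - 1*(-84939290/3) = -13724 + 84939290/3 = 84898118/3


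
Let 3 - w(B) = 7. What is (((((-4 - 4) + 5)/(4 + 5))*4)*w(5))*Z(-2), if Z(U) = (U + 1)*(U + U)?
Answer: 64/3 ≈ 21.333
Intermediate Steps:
w(B) = -4 (w(B) = 3 - 1*7 = 3 - 7 = -4)
Z(U) = 2*U*(1 + U) (Z(U) = (1 + U)*(2*U) = 2*U*(1 + U))
(((((-4 - 4) + 5)/(4 + 5))*4)*w(5))*Z(-2) = (((((-4 - 4) + 5)/(4 + 5))*4)*(-4))*(2*(-2)*(1 - 2)) = ((((-8 + 5)/9)*4)*(-4))*(2*(-2)*(-1)) = ((-3*1/9*4)*(-4))*4 = (-1/3*4*(-4))*4 = -4/3*(-4)*4 = (16/3)*4 = 64/3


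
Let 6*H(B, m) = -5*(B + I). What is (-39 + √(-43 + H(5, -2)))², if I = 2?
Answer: (234 - I*√1758)²/36 ≈ 1472.2 - 545.07*I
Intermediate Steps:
H(B, m) = -5/3 - 5*B/6 (H(B, m) = (-5*(B + 2))/6 = (-5*(2 + B))/6 = (-10 - 5*B)/6 = -5/3 - 5*B/6)
(-39 + √(-43 + H(5, -2)))² = (-39 + √(-43 + (-5/3 - ⅚*5)))² = (-39 + √(-43 + (-5/3 - 25/6)))² = (-39 + √(-43 - 35/6))² = (-39 + √(-293/6))² = (-39 + I*√1758/6)²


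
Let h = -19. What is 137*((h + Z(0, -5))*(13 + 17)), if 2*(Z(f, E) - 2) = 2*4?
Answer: -53430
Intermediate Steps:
Z(f, E) = 6 (Z(f, E) = 2 + (2*4)/2 = 2 + (½)*8 = 2 + 4 = 6)
137*((h + Z(0, -5))*(13 + 17)) = 137*((-19 + 6)*(13 + 17)) = 137*(-13*30) = 137*(-390) = -53430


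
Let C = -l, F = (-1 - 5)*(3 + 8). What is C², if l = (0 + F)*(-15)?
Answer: 980100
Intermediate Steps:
F = -66 (F = -6*11 = -66)
l = 990 (l = (0 - 66)*(-15) = -66*(-15) = 990)
C = -990 (C = -1*990 = -990)
C² = (-990)² = 980100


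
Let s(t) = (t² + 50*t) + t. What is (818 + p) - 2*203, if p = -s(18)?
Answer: -830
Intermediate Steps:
s(t) = t² + 51*t
p = -1242 (p = -18*(51 + 18) = -18*69 = -1*1242 = -1242)
(818 + p) - 2*203 = (818 - 1242) - 2*203 = -424 - 406 = -830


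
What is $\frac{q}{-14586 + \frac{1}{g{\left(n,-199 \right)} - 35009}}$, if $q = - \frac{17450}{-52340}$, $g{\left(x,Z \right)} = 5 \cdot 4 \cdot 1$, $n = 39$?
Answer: $- \frac{12211161}{534233914174} \approx -2.2857 \cdot 10^{-5}$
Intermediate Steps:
$g{\left(x,Z \right)} = 20$ ($g{\left(x,Z \right)} = 20 \cdot 1 = 20$)
$q = \frac{1745}{5234}$ ($q = \left(-17450\right) \left(- \frac{1}{52340}\right) = \frac{1745}{5234} \approx 0.3334$)
$\frac{q}{-14586 + \frac{1}{g{\left(n,-199 \right)} - 35009}} = \frac{1745}{5234 \left(-14586 + \frac{1}{20 - 35009}\right)} = \frac{1745}{5234 \left(-14586 + \frac{1}{-34989}\right)} = \frac{1745}{5234 \left(-14586 - \frac{1}{34989}\right)} = \frac{1745}{5234 \left(- \frac{510349555}{34989}\right)} = \frac{1745}{5234} \left(- \frac{34989}{510349555}\right) = - \frac{12211161}{534233914174}$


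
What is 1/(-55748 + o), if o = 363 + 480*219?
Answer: 1/49735 ≈ 2.0107e-5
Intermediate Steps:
o = 105483 (o = 363 + 105120 = 105483)
1/(-55748 + o) = 1/(-55748 + 105483) = 1/49735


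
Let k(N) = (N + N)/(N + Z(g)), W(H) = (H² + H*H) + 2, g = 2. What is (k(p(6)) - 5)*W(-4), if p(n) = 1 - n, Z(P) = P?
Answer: -170/3 ≈ -56.667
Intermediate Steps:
W(H) = 2 + 2*H² (W(H) = (H² + H²) + 2 = 2*H² + 2 = 2 + 2*H²)
k(N) = 2*N/(2 + N) (k(N) = (N + N)/(N + 2) = (2*N)/(2 + N) = 2*N/(2 + N))
(k(p(6)) - 5)*W(-4) = (2*(1 - 1*6)/(2 + (1 - 1*6)) - 5)*(2 + 2*(-4)²) = (2*(1 - 6)/(2 + (1 - 6)) - 5)*(2 + 2*16) = (2*(-5)/(2 - 5) - 5)*(2 + 32) = (2*(-5)/(-3) - 5)*34 = (2*(-5)*(-⅓) - 5)*34 = (10/3 - 5)*34 = -5/3*34 = -170/3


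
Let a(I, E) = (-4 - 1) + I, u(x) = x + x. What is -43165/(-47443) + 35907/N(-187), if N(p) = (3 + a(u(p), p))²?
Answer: 7806030841/6707301568 ≈ 1.1638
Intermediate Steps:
u(x) = 2*x
a(I, E) = -5 + I
N(p) = (-2 + 2*p)² (N(p) = (3 + (-5 + 2*p))² = (-2 + 2*p)²)
-43165/(-47443) + 35907/N(-187) = -43165/(-47443) + 35907/((4*(-1 - 187)²)) = -43165*(-1/47443) + 35907/((4*(-188)²)) = 43165/47443 + 35907/((4*35344)) = 43165/47443 + 35907/141376 = 7806030841/6707301568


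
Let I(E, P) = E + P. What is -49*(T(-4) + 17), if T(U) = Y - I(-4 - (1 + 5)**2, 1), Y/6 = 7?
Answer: -4802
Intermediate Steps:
Y = 42 (Y = 6*7 = 42)
T(U) = 81 (T(U) = 42 - ((-4 - (1 + 5)**2) + 1) = 42 - ((-4 - 1*6**2) + 1) = 42 - ((-4 - 1*36) + 1) = 42 - ((-4 - 36) + 1) = 42 - (-40 + 1) = 42 - 1*(-39) = 42 + 39 = 81)
-49*(T(-4) + 17) = -49*(81 + 17) = -49*98 = -4802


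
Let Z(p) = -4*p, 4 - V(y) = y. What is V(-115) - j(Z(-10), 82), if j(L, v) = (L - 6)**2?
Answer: -1037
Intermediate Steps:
V(y) = 4 - y
j(L, v) = (-6 + L)**2
V(-115) - j(Z(-10), 82) = (4 - 1*(-115)) - (-6 - 4*(-10))**2 = (4 + 115) - (-6 + 40)**2 = 119 - 1*34**2 = 119 - 1*1156 = 119 - 1156 = -1037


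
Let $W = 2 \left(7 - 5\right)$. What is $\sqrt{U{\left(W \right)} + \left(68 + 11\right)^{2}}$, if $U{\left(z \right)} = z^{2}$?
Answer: $\sqrt{6257} \approx 79.101$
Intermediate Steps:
$W = 4$ ($W = 2 \cdot 2 = 4$)
$\sqrt{U{\left(W \right)} + \left(68 + 11\right)^{2}} = \sqrt{4^{2} + \left(68 + 11\right)^{2}} = \sqrt{16 + 79^{2}} = \sqrt{16 + 6241} = \sqrt{6257}$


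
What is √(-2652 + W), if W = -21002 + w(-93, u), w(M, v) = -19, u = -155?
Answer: I*√23673 ≈ 153.86*I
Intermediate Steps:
W = -21021 (W = -21002 - 19 = -21021)
√(-2652 + W) = √(-2652 - 21021) = √(-23673) = I*√23673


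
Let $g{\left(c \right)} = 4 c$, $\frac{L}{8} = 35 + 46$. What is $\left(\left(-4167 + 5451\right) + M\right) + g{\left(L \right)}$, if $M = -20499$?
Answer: $-16623$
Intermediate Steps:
$L = 648$ ($L = 8 \left(35 + 46\right) = 8 \cdot 81 = 648$)
$\left(\left(-4167 + 5451\right) + M\right) + g{\left(L \right)} = \left(\left(-4167 + 5451\right) - 20499\right) + 4 \cdot 648 = \left(1284 - 20499\right) + 2592 = -19215 + 2592 = -16623$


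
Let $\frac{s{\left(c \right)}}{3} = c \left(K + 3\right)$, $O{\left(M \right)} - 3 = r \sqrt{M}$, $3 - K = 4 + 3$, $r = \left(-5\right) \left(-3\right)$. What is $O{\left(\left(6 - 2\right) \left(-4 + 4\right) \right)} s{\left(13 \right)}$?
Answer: $-117$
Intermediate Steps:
$r = 15$
$K = -4$ ($K = 3 - \left(4 + 3\right) = 3 - 7 = -4$)
$O{\left(M \right)} = 3 + 15 \sqrt{M}$
$s{\left(c \right)} = - 3 c$ ($s{\left(c \right)} = 3 c \left(-4 + 3\right) = 3 c \left(-1\right) = 3 \left(- c\right) = - 3 c$)
$O{\left(\left(6 - 2\right) \left(-4 + 4\right) \right)} s{\left(13 \right)} = \left(3 + 15 \sqrt{\left(6 - 2\right) \left(-4 + 4\right)}\right) \left(\left(-3\right) 13\right) = \left(3 + 15 \sqrt{4 \cdot 0}\right) \left(-39\right) = \left(3 + 15 \sqrt{0}\right) \left(-39\right) = \left(3 + 15 \cdot 0\right) \left(-39\right) = \left(3 + 0\right) \left(-39\right) = 3 \left(-39\right) = -117$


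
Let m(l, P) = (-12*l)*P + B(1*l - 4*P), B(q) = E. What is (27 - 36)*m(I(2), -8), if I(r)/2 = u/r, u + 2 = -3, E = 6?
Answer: 4266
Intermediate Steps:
u = -5 (u = -2 - 3 = -5)
B(q) = 6
I(r) = -10/r (I(r) = 2*(-5/r) = -10/r)
m(l, P) = 6 - 12*P*l (m(l, P) = (-12*l)*P + 6 = -12*P*l + 6 = 6 - 12*P*l)
(27 - 36)*m(I(2), -8) = (27 - 36)*(6 - 12*(-8)*(-10/2)) = -9*(6 - 12*(-8)*(-10*1/2)) = -9*(6 - 12*(-8)*(-5)) = -9*(6 - 480) = -9*(-474) = 4266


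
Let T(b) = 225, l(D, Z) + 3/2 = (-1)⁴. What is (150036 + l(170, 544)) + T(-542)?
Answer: 300521/2 ≈ 1.5026e+5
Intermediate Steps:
l(D, Z) = -½ (l(D, Z) = -3/2 + (-1)⁴ = -3/2 + 1 = -½)
(150036 + l(170, 544)) + T(-542) = (150036 - ½) + 225 = 300071/2 + 225 = 300521/2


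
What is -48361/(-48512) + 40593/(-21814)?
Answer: -457150381/529120384 ≈ -0.86398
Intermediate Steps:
-48361/(-48512) + 40593/(-21814) = -48361*(-1/48512) + 40593*(-1/21814) = 48361/48512 - 40593/21814 = -457150381/529120384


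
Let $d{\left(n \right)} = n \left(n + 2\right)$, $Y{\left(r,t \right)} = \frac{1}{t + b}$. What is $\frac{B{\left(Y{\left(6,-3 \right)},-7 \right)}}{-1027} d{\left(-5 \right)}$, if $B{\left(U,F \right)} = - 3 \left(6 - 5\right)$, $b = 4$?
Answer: $\frac{45}{1027} \approx 0.043817$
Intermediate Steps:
$Y{\left(r,t \right)} = \frac{1}{4 + t}$ ($Y{\left(r,t \right)} = \frac{1}{t + 4} = \frac{1}{4 + t}$)
$d{\left(n \right)} = n \left(2 + n\right)$
$B{\left(U,F \right)} = -3$ ($B{\left(U,F \right)} = \left(-3\right) 1 = -3$)
$\frac{B{\left(Y{\left(6,-3 \right)},-7 \right)}}{-1027} d{\left(-5 \right)} = - \frac{3}{-1027} \left(- 5 \left(2 - 5\right)\right) = \left(-3\right) \left(- \frac{1}{1027}\right) \left(\left(-5\right) \left(-3\right)\right) = \frac{3}{1027} \cdot 15 = \frac{45}{1027}$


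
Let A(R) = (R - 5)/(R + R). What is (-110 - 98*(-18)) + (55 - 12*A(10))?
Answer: 1706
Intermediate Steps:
A(R) = (-5 + R)/(2*R) (A(R) = (-5 + R)/((2*R)) = (-5 + R)*(1/(2*R)) = (-5 + R)/(2*R))
(-110 - 98*(-18)) + (55 - 12*A(10)) = (-110 - 98*(-18)) + (55 - 6*(-5 + 10)/10) = (-110 + 1764) + (55 - 6*5/10) = 1654 + (55 - 12*¼) = 1654 + (55 - 3) = 1654 + 52 = 1706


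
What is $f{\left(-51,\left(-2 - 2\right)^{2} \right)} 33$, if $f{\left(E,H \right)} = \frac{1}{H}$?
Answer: $\frac{33}{16} \approx 2.0625$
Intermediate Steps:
$f{\left(-51,\left(-2 - 2\right)^{2} \right)} 33 = \frac{1}{\left(-2 - 2\right)^{2}} \cdot 33 = \frac{1}{\left(-4\right)^{2}} \cdot 33 = \frac{1}{16} \cdot 33 = \frac{33}{16}$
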